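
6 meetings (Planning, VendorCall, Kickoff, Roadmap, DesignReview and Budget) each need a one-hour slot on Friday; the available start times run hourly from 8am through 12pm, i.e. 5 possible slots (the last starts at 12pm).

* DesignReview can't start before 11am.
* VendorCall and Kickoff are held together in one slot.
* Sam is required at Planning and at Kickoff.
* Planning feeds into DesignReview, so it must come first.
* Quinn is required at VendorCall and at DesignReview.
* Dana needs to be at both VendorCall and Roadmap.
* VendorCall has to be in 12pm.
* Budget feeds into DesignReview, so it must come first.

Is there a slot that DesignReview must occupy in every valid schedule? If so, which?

DesignReview's window is 11am–12pm.
VendorCall is fixed at 12pm, and DesignReview can't share a slot with VendorCall.
So DesignReview must be 11am.

11am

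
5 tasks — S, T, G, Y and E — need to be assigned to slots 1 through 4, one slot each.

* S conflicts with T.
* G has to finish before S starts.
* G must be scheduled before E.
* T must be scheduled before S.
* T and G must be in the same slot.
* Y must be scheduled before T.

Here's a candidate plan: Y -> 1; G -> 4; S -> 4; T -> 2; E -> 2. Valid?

Y must be scheduled before T — holds.
G has to finish before S starts — violated.
T and G must be in the same slot — violated.
T must be scheduled before S — holds.
G must be scheduled before E — violated.
S conflicts with T — holds.

No — it violates: G must be scheduled before E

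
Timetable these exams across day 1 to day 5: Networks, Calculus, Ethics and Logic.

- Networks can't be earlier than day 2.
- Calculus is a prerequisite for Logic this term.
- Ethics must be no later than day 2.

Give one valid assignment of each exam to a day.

Calculus=day 1; Networks=day 2; Logic=day 2; Ethics=day 1

Checking: Calculus(day 1) before Logic(day 2); Networks=day 2 in [day 2,day 5]; Ethics=day 1 in [day 1,day 2].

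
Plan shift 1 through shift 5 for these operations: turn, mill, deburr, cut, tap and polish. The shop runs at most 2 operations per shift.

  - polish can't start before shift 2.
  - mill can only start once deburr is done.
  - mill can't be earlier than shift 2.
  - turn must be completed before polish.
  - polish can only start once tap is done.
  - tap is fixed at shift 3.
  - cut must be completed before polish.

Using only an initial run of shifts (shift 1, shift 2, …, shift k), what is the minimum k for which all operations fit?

The precedence chain requires at least 2 distinct shifts.
With at most 2 per shift and 6 operations, at least 3 shifts are needed.
Propagating the time windows through the other constraints, polish can't land before shift 4, so the schedule must run through at least shift 4.
4 works (last occupied shift: shift 4): for example tap in shift 3, deburr in shift 1, polish in shift 4, mill in shift 2, cut in shift 2, turn in shift 1.

4 shifts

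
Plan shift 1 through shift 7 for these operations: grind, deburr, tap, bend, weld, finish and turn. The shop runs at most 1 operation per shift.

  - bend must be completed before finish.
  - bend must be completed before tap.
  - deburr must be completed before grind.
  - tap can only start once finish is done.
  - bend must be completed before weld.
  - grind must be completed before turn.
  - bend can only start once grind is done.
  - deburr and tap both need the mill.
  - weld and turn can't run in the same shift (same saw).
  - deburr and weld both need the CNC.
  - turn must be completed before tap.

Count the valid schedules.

Splitting on tap: it can be shift 6 (3), shift 7 (8). Listing each branch's schedules as (grind, deburr, bend, weld, finish, turn) by shift number:
tap=shift 6: (2,1,3,7,4,5) (2,1,3,7,5,4) (2,1,4,7,5,3) — 3.
tap=shift 7: (2,1,3,4,5,6) (2,1,3,4,6,5) (2,1,3,5,4,6) (2,1,3,5,6,4) (2,1,3,6,4,5) (2,1,3,6,5,4) (2,1,4,5,6,3) (2,1,4,6,5,3) — 8.
Summing: 3 + 8 = 11.

11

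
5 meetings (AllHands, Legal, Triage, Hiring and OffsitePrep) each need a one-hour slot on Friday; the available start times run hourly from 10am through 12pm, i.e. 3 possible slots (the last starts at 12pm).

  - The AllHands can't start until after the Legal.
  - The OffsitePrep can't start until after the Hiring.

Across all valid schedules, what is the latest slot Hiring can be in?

Downstream work caps Hiring at 11am.
Hiring at 11am is achievable: AllHands=11am, Hiring=11am, OffsitePrep=12pm, Triage=10am, Legal=10am.

11am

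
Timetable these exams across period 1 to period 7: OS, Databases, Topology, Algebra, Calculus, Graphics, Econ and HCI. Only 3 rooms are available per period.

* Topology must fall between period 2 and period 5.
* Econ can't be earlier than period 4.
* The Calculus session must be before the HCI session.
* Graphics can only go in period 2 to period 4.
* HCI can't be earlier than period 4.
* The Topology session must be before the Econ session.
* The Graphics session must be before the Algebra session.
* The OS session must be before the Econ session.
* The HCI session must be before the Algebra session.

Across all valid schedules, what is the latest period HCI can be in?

HCI is available from period 4; downstream work caps HCI at period 6.
HCI at period 6 is achievable: Graphics -> period 2, OS -> period 1, Topology -> period 2, Econ -> period 4, Calculus -> period 1, Algebra -> period 7, HCI -> period 6, Databases -> period 1.

period 6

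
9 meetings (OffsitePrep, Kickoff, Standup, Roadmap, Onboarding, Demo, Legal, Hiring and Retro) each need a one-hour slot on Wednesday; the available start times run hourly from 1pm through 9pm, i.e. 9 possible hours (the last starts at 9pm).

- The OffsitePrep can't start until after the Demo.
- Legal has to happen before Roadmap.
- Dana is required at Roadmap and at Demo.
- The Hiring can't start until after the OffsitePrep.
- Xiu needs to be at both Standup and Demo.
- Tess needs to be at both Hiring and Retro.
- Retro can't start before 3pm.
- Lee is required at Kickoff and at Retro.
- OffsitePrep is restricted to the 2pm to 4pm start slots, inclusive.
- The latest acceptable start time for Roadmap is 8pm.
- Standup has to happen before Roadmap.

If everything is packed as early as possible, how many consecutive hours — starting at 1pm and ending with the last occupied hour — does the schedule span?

The precedence chain requires at least 3 distinct hours.
Could 3 hours be enough, i.e. nothing placed later than 3pm? No: OffsitePrep's window within 3 hours is {2pm, 3pm}; Retro's window within 3 hours is {3pm}; Hiring must come after OffsitePrep (at 2pm or later) → {3pm}; Retro can't share with Hiring (3pm) → nothing is left.
So 3 hours is not enough.
4 works (last occupied hour: 4pm): for example OffsitePrep -> 2pm, Legal -> 1pm, Hiring -> 4pm, Roadmap -> 3pm, Demo -> 1pm, Onboarding -> 1pm, Retro -> 3pm, Standup -> 2pm, Kickoff -> 1pm.

4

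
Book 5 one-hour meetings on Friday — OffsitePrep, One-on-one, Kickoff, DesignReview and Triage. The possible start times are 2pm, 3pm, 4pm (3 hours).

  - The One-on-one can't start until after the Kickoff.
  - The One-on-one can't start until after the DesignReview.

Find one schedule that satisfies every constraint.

One-on-one -> 3pm, Triage -> 2pm, OffsitePrep -> 2pm, DesignReview -> 2pm, Kickoff -> 2pm

Checking: DesignReview(2pm) before One-on-one(3pm); Kickoff(2pm) before One-on-one(3pm).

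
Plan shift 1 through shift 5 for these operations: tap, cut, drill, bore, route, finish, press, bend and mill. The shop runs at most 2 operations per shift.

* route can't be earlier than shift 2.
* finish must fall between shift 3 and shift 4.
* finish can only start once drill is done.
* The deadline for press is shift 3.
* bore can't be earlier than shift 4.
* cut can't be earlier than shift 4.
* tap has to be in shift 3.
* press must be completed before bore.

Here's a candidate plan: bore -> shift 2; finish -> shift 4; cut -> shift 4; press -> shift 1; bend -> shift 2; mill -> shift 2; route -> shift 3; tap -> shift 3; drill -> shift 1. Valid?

Invalid. bore can't be earlier than shift 4.

finish must fall between shift 3 and shift 4 — holds.
press must be completed before bore — holds.
tap has to be in shift 3 — holds.
route can't be earlier than shift 2 — holds.
The shop runs at most 2 operations per shift — violated.
cut can't be earlier than shift 4 — holds.
The deadline for press is shift 3 — holds.
finish can only start once drill is done — holds.
bore can't be earlier than shift 4 — violated.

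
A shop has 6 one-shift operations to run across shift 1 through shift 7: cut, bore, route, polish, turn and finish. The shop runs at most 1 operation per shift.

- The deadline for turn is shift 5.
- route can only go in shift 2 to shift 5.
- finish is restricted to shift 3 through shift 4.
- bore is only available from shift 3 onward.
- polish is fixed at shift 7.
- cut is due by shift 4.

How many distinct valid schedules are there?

42

Splitting on cut: it can be shift 1 (20), shift 2 (12), shift 3 (5), shift 4 (5). Listing each branch's schedules as (bore, route, polish, turn, finish) by shift number:
cut=shift 1: (3,2,7,5,4) (3,5,7,2,4) (4,2,7,5,3) (4,5,7,2,3) (5,2,7,3,4) (5,2,7,4,3) (5,3,7,2,4) (5,4,7,2,3) (6,2,7,3,4) (6,2,7,4,3) (6,2,7,5,3) (6,2,7,5,4) (6,3,7,2,4) (6,3,7,5,4) (6,4,7,2,3) (6,4,7,5,3) (6,5,7,2,3) (6,5,7,2,4) (6,5,7,3,4) (6,5,7,4,3) — 20.
cut=shift 2: (3,5,7,1,4) (4,5,7,1,3) (5,3,7,1,4) (5,4,7,1,3) (6,3,7,1,4) (6,3,7,5,4) (6,4,7,1,3) (6,4,7,5,3) (6,5,7,1,3) (6,5,7,1,4) (6,5,7,3,4) (6,5,7,4,3) — 12.
cut=shift 3: (5,2,7,1,4) (6,2,7,1,4) (6,2,7,5,4) (6,5,7,1,4) (6,5,7,2,4) — 5.
cut=shift 4: (5,2,7,1,3) (6,2,7,1,3) (6,2,7,5,3) (6,5,7,1,3) (6,5,7,2,3) — 5.
Summing: 20 + 12 + 5 + 5 = 42.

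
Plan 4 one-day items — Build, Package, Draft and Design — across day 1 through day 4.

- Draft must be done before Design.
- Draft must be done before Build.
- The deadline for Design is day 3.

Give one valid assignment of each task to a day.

Design in day 2, Build in day 2, Draft in day 1, Package in day 1

Checking: Draft(day 1) before Design(day 2); Draft(day 1) before Build(day 2); Design=day 2 in [day 1,day 3].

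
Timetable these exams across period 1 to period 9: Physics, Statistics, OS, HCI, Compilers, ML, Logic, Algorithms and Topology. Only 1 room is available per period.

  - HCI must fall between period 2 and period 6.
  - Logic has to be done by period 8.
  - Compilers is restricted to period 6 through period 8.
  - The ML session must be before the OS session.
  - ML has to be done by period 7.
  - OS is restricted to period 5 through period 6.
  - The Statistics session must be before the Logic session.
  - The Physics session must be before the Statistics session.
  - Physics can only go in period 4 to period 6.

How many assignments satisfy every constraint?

Splitting on Statistics: it can be period 5 (16), period 6 (16), period 7 (8). Listing each branch's schedules as (Physics, OS, HCI, Compilers, ML, Logic, Algorithms, Topology) by period number:
Statistics=period 5: (4,6,2,7,1,8,3,9) (4,6,2,7,1,8,9,3) (4,6,2,7,3,8,1,9) (4,6,2,7,3,8,9,1) (4,6,2,8,1,7,3,9) (4,6,2,8,1,7,9,3) (4,6,2,8,3,7,1,9) (4,6,2,8,3,7,9,1) (4,6,3,7,1,8,2,9) (4,6,3,7,1,8,9,2) (4,6,3,7,2,8,1,9) (4,6,3,7,2,8,9,1) (4,6,3,8,1,7,2,9) (4,6,3,8,1,7,9,2) (4,6,3,8,2,7,1,9) (4,6,3,8,2,7,9,1) — 16.
Statistics=period 6: (4,5,2,7,1,8,3,9) (4,5,2,7,1,8,9,3) (4,5,2,7,3,8,1,9) (4,5,2,7,3,8,9,1) (4,5,2,8,1,7,3,9) (4,5,2,8,1,7,9,3) (4,5,2,8,3,7,1,9) (4,5,2,8,3,7,9,1) (4,5,3,7,1,8,2,9) (4,5,3,7,1,8,9,2) (4,5,3,7,2,8,1,9) (4,5,3,7,2,8,9,1) (4,5,3,8,1,7,2,9) (4,5,3,8,1,7,9,2) (4,5,3,8,2,7,1,9) (4,5,3,8,2,7,9,1) — 16.
Statistics=period 7: (4,5,2,6,1,8,3,9) (4,5,2,6,1,8,9,3) (4,5,2,6,3,8,1,9) (4,5,2,6,3,8,9,1) (4,5,3,6,1,8,2,9) (4,5,3,6,1,8,9,2) (4,5,3,6,2,8,1,9) (4,5,3,6,2,8,9,1) — 8.
Summing: 16 + 16 + 8 = 40.

40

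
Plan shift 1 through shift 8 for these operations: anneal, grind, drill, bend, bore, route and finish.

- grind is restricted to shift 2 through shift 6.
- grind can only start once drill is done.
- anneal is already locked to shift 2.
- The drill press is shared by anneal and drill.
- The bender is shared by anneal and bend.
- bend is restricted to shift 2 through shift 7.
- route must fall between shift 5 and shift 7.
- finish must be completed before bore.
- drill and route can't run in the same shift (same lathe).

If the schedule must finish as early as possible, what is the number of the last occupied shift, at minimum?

5

The precedence chain requires at least 2 distinct shifts.
route can't be placed before shift 5, so the schedule must run through at least shift 5.
5 works (last occupied shift: shift 5): for example grind in shift 2; anneal in shift 2; bore in shift 2; drill in shift 1; finish in shift 1; route in shift 5; bend in shift 3.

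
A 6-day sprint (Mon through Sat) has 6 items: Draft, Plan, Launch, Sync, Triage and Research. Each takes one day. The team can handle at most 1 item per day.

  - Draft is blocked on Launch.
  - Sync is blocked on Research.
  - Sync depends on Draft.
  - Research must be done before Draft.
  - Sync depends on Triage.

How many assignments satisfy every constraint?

48

Splitting on Draft: it can be Wed (6), Thu (18), Fri (24). Listing each branch's schedules as (Plan, Launch, Sync, Triage, Research):
Draft=Wed: (Thu,Mon,Sat,Fri,Tue) (Thu,Tue,Sat,Fri,Mon) (Fri,Mon,Sat,Thu,Tue) (Fri,Tue,Sat,Thu,Mon) (Sat,Mon,Fri,Thu,Tue) (Sat,Tue,Fri,Thu,Mon) — 6.
Draft=Thu: (Mon,Tue,Sat,Fri,Wed) (Mon,Wed,Sat,Fri,Tue) (Tue,Mon,Sat,Fri,Wed) (Tue,Wed,Sat,Fri,Mon) (Wed,Mon,Sat,Fri,Tue) (Wed,Tue,Sat,Fri,Mon) (Fri,Mon,Sat,Tue,Wed) (Fri,Mon,Sat,Wed,Tue) (Fri,Tue,Sat,Mon,Wed) (Fri,Tue,Sat,Wed,Mon) (Fri,Wed,Sat,Mon,Tue) (Fri,Wed,Sat,Tue,Mon) (Sat,Mon,Fri,Tue,Wed) (Sat,Mon,Fri,Wed,Tue) (Sat,Tue,Fri,Mon,Wed) (Sat,Tue,Fri,Wed,Mon) (Sat,Wed,Fri,Mon,Tue) (Sat,Wed,Fri,Tue,Mon) — 18.
Draft=Fri: (Mon,Tue,Sat,Wed,Thu) (Mon,Tue,Sat,Thu,Wed) (Mon,Wed,Sat,Tue,Thu) (Mon,Wed,Sat,Thu,Tue) (Mon,Thu,Sat,Tue,Wed) (Mon,Thu,Sat,Wed,Tue) (Tue,Mon,Sat,Wed,Thu) (Tue,Mon,Sat,Thu,Wed) (Tue,Wed,Sat,Mon,Thu) (Tue,Wed,Sat,Thu,Mon) (Tue,Thu,Sat,Mon,Wed) (Tue,Thu,Sat,Wed,Mon) (Wed,Mon,Sat,Tue,Thu) (Wed,Mon,Sat,Thu,Tue) (Wed,Tue,Sat,Mon,Thu) (Wed,Tue,Sat,Thu,Mon) (Wed,Thu,Sat,Mon,Tue) (Wed,Thu,Sat,Tue,Mon) (Thu,Mon,Sat,Tue,Wed) (Thu,Mon,Sat,Wed,Tue) (Thu,Tue,Sat,Mon,Wed) (Thu,Tue,Sat,Wed,Mon) (Thu,Wed,Sat,Mon,Tue) (Thu,Wed,Sat,Tue,Mon) — 24.
Summing: 6 + 18 + 24 = 48.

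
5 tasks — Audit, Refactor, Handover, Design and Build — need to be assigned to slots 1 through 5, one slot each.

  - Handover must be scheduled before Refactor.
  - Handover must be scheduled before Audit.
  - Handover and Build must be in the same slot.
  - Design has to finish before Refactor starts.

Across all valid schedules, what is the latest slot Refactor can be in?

5

Precedence pushes Refactor to at least 2.
Refactor at 5 is achievable: Build in 1, Audit in 2, Refactor in 5, Design in 1, Handover in 1.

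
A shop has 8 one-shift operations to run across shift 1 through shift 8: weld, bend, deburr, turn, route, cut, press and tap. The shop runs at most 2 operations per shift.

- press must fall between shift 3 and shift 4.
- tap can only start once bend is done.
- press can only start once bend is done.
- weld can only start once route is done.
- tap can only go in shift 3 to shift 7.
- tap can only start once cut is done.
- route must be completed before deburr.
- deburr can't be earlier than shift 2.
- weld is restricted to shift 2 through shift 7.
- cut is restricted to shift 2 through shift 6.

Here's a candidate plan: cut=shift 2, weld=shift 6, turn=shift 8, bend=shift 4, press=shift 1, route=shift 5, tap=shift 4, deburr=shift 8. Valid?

deburr can't be earlier than shift 2 — holds.
weld can only start once route is done — holds.
tap can only start once cut is done — holds.
cut is restricted to shift 2 through shift 6 — holds.
weld is restricted to shift 2 through shift 7 — holds.
tap can only go in shift 3 to shift 7 — holds.
The shop runs at most 2 operations per shift — holds.
route must be completed before deburr — holds.
press can only start once bend is done — violated.
tap can only start once bend is done — violated.
press must fall between shift 3 and shift 4 — violated.

Invalid. press can only start once bend is done.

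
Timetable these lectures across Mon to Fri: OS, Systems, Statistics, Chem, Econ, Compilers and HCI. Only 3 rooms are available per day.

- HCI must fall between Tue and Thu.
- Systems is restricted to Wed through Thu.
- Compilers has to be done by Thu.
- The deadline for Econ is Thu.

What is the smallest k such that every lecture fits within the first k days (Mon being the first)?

With at most 3 per day and 7 lectures, at least 3 days are needed.
Systems can't be placed before Wed — that is day 3 counting from Mon — so the schedule must run through at least 3 days.
3 works (last occupied day: Wed): for example Chem -> Mon; Systems -> Wed; Econ -> Tue; Statistics -> Mon; OS -> Mon; Compilers -> Tue; HCI -> Tue.

3 days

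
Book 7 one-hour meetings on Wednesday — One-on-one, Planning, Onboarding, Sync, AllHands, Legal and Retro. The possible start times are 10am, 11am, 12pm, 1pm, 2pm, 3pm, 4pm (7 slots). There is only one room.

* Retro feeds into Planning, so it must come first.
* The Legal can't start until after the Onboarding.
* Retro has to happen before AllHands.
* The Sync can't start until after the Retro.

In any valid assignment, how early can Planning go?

Precedence pushes Planning to at least 11am.
Planning at 11am is achievable: One-on-one in 4pm; Onboarding in 12pm; Retro in 10am; Planning in 11am; Sync in 1pm; Legal in 3pm; AllHands in 2pm.

11am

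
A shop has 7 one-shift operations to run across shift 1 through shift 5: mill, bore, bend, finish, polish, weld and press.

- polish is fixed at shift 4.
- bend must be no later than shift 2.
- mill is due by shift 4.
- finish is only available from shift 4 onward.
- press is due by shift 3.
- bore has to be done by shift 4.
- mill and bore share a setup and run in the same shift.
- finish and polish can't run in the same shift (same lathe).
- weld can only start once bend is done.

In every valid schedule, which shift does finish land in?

finish's window is shift 4–shift 5.
polish is fixed at shift 4, and finish can't share a shift with polish.
So finish must be shift 5.

shift 5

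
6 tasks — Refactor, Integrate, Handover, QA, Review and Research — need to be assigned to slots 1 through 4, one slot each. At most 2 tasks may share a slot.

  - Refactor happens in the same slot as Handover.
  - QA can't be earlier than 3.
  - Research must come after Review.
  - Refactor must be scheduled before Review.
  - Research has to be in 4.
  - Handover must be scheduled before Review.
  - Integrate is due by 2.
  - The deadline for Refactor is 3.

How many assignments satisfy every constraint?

Splitting on Refactor: it can be 1 (4), 2 (2). Listing each branch's schedules as (Integrate, Handover, QA, Review, Research):
Refactor=1: (2,1,3,2,4) (2,1,3,3,4) (2,1,4,2,4) (2,1,4,3,4) — 4.
Refactor=2: (1,2,3,3,4) (1,2,4,3,4) — 2.
Summing: 4 + 2 = 6.

6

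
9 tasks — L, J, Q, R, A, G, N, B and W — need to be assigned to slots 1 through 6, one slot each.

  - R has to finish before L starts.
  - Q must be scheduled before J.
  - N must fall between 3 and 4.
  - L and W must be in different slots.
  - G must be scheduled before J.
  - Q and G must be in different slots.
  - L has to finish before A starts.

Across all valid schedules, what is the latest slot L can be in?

5

Precedence pushes L to at least 2; downstream work caps L at 5.
L at 5 is achievable: W in 1; B in 1; L in 5; R in 1; Q in 1; N in 3; J in 3; A in 6; G in 2.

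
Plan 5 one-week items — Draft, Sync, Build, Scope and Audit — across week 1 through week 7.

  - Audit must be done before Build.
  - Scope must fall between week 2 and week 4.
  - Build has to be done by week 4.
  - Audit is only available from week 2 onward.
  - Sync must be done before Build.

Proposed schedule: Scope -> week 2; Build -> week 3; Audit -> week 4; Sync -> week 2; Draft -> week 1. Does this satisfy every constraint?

No. Audit must be done before Build is not satisfied.

Audit must be done before Build — violated.
Audit is only available from week 2 onward — holds.
Sync must be done before Build — holds.
Build has to be done by week 4 — holds.
Scope must fall between week 2 and week 4 — holds.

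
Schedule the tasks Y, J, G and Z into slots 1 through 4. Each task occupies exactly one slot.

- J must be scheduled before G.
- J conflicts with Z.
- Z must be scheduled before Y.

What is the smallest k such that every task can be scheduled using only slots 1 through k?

3

The precedence chain requires at least 2 distinct slots.
Could 2 slots be enough, i.e. nothing placed later than 2? No: G must come after J (at 1 or later) → {2}; J must come before G (at 2 or earlier) → {1}; Y must come after Z (at 1 or later) → {2}; Z must come before Y (at 2 or earlier) → {1}; Z can't share with J (1) → nothing is left.
So 2 slots is not enough.
3 works (last occupied slot: 3): for example J in 2, Y in 2, Z in 1, G in 3.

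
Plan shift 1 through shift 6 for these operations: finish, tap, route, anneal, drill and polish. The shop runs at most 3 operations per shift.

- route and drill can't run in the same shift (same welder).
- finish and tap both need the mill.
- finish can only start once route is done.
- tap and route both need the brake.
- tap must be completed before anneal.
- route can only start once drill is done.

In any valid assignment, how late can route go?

Precedence pushes route to at least shift 2; downstream work caps route at shift 5.
route at shift 5 is achievable: finish in shift 6, polish in shift 1, tap in shift 1, drill in shift 1, route in shift 5, anneal in shift 2.

shift 5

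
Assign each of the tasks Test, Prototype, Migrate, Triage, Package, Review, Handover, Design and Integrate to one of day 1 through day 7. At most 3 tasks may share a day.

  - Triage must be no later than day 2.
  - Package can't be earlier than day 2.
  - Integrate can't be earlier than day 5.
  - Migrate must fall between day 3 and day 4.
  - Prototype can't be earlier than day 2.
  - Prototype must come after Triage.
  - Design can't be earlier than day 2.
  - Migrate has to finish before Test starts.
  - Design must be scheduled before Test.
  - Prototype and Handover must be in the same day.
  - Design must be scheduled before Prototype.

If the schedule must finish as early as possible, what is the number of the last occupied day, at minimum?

The precedence chain requires at least 2 distinct days.
With at most 3 per day and 9 tasks, at least 3 days are needed.
Integrate can't be placed before day 5, so the schedule must run through at least day 5.
5 works (last occupied day: day 5): for example Design -> day 2, Review -> day 1, Integrate -> day 5, Migrate -> day 3, Triage -> day 1, Handover -> day 3, Test -> day 4, Package -> day 2, Prototype -> day 3.

day 5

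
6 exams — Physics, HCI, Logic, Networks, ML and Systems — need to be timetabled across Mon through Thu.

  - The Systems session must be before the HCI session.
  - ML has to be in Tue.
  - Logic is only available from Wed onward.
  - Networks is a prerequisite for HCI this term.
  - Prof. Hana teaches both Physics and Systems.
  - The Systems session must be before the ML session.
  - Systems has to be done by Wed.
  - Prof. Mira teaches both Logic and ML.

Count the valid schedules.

Splitting on Physics: it can be Tue (12), Wed (12), Thu (12). Listing each branch's schedules as (HCI, Logic, Networks, ML, Systems):
Physics=Tue: (Tue,Wed,Mon,Tue,Mon) (Tue,Thu,Mon,Tue,Mon) (Wed,Wed,Mon,Tue,Mon) (Wed,Wed,Tue,Tue,Mon) (Wed,Thu,Mon,Tue,Mon) (Wed,Thu,Tue,Tue,Mon) (Thu,Wed,Mon,Tue,Mon) (Thu,Wed,Tue,Tue,Mon) (Thu,Wed,Wed,Tue,Mon) (Thu,Thu,Mon,Tue,Mon) (Thu,Thu,Tue,Tue,Mon) (Thu,Thu,Wed,Tue,Mon) — 12.
Physics=Wed: (Tue,Wed,Mon,Tue,Mon) (Tue,Thu,Mon,Tue,Mon) (Wed,Wed,Mon,Tue,Mon) (Wed,Wed,Tue,Tue,Mon) (Wed,Thu,Mon,Tue,Mon) (Wed,Thu,Tue,Tue,Mon) (Thu,Wed,Mon,Tue,Mon) (Thu,Wed,Tue,Tue,Mon) (Thu,Wed,Wed,Tue,Mon) (Thu,Thu,Mon,Tue,Mon) (Thu,Thu,Tue,Tue,Mon) (Thu,Thu,Wed,Tue,Mon) — 12.
Physics=Thu: (Tue,Wed,Mon,Tue,Mon) (Tue,Thu,Mon,Tue,Mon) (Wed,Wed,Mon,Tue,Mon) (Wed,Wed,Tue,Tue,Mon) (Wed,Thu,Mon,Tue,Mon) (Wed,Thu,Tue,Tue,Mon) (Thu,Wed,Mon,Tue,Mon) (Thu,Wed,Tue,Tue,Mon) (Thu,Wed,Wed,Tue,Mon) (Thu,Thu,Mon,Tue,Mon) (Thu,Thu,Tue,Tue,Mon) (Thu,Thu,Wed,Tue,Mon) — 12.
Summing: 12 + 12 + 12 = 36.

36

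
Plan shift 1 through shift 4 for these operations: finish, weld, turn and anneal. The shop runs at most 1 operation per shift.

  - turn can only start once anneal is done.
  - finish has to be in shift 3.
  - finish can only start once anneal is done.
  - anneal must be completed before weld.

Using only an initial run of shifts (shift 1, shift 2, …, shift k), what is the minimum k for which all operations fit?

The precedence chain requires at least 2 distinct shifts.
With at most 1 per shift and 4 operations, at least 4 shifts are needed.
finish can't be placed before shift 3, so the schedule must run through at least shift 3.
4 works (last occupied shift: shift 4): for example anneal -> shift 1, finish -> shift 3, turn -> shift 4, weld -> shift 2.

4 shifts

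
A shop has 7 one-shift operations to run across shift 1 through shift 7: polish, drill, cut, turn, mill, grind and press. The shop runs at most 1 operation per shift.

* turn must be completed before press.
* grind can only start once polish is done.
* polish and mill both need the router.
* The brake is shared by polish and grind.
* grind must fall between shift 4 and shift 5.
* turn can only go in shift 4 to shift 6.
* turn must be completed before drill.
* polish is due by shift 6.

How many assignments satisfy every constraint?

Splitting on polish: it can be shift 1 (8), shift 2 (8), shift 3 (8). Listing each branch's schedules as (drill, cut, turn, mill, grind, press) by shift number:
polish=shift 1: (6,2,4,3,5,7) (6,2,5,3,4,7) (6,3,4,2,5,7) (6,3,5,2,4,7) (7,2,4,3,5,6) (7,2,5,3,4,6) (7,3,4,2,5,6) (7,3,5,2,4,6) — 8.
polish=shift 2: (6,1,4,3,5,7) (6,1,5,3,4,7) (6,3,4,1,5,7) (6,3,5,1,4,7) (7,1,4,3,5,6) (7,1,5,3,4,6) (7,3,4,1,5,6) (7,3,5,1,4,6) — 8.
polish=shift 3: (6,1,4,2,5,7) (6,1,5,2,4,7) (6,2,4,1,5,7) (6,2,5,1,4,7) (7,1,4,2,5,6) (7,1,5,2,4,6) (7,2,4,1,5,6) (7,2,5,1,4,6) — 8.
Summing: 8 + 8 + 8 = 24.

24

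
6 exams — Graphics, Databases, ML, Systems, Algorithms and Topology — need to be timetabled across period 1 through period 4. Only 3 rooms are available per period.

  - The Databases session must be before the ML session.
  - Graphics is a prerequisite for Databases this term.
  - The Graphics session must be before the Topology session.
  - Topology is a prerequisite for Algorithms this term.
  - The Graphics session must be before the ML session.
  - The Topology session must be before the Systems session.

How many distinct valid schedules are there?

16

Splitting on Graphics: it can be period 1 (15), period 2 (1). Listing each branch's schedules as (Databases, ML, Systems, Algorithms, Topology) by period number:
Graphics=period 1: (2,3,3,3,2) (2,3,3,4,2) (2,3,4,3,2) (2,3,4,4,2) (2,3,4,4,3) (2,4,3,3,2) (2,4,3,4,2) (2,4,4,3,2) (2,4,4,4,2) (2,4,4,4,3) (3,4,3,3,2) (3,4,3,4,2) (3,4,4,3,2) (3,4,4,4,2) (3,4,4,4,3) — 15.
Graphics=period 2: (3,4,4,4,3) — 1.
Summing: 15 + 1 = 16.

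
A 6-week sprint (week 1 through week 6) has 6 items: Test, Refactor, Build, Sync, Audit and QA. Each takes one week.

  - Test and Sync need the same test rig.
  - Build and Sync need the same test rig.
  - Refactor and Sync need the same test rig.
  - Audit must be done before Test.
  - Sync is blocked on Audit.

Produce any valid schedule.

Audit=week 1; Refactor=week 1; Sync=week 3; Build=week 1; Test=week 2; QA=week 1

Checking: Audit(week 1) before Test(week 2); Audit(week 1) before Sync(week 3); Build(week 1) != Sync(week 3); Test(week 2) != Sync(week 3); Refactor(week 1) != Sync(week 3).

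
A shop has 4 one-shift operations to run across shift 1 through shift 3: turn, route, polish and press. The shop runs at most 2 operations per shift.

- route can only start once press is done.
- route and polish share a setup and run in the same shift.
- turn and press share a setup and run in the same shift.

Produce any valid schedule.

route in shift 2; turn in shift 1; polish in shift 2; press in shift 1

Checking: press(shift 1) before route(shift 2); route = polish = shift 2; turn = press = shift 1; max 2 per shift (cap 2).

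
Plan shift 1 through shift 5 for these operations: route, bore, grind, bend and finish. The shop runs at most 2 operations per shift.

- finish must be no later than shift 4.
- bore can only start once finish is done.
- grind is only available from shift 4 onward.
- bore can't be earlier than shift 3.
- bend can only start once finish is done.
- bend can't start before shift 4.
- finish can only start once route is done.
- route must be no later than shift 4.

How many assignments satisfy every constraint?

Splitting on route: it can be shift 1 (17), shift 2 (7), shift 3 (1). Listing each branch's schedules as (bore, grind, bend, finish) by shift number:
route=shift 1: (3,4,4,2) (3,4,5,2) (3,5,4,2) (3,5,5,2) (4,4,5,2) (4,4,5,3) (4,5,4,2) (4,5,4,3) (4,5,5,2) (4,5,5,3) (5,4,4,2) (5,4,4,3) (5,4,5,2) (5,4,5,3) (5,4,5,4) (5,5,4,2) (5,5,4,3) — 17.
route=shift 2: (4,4,5,3) (4,5,4,3) (4,5,5,3) (5,4,4,3) (5,4,5,3) (5,4,5,4) (5,5,4,3) — 7.
route=shift 3: (5,4,5,4) — 1.
Summing: 17 + 7 + 1 = 25.

25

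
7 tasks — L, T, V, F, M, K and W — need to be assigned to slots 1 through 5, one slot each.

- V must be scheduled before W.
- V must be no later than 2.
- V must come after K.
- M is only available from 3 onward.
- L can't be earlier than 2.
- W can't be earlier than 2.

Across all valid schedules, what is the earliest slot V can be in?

Precedence pushes V to at least 2; V's own window allows nothing later than 2.
V at 2 is achievable: T in 1; K in 1; M in 3; W in 3; V in 2; F in 1; L in 2.

2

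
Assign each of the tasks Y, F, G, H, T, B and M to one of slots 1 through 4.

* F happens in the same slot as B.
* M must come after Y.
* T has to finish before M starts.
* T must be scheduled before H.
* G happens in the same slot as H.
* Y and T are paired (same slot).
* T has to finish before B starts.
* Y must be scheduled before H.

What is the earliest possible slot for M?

2

Precedence pushes M to at least 2.
M at 2 is achievable: B=2, T=1, Y=1, M=2, F=2, G=2, H=2.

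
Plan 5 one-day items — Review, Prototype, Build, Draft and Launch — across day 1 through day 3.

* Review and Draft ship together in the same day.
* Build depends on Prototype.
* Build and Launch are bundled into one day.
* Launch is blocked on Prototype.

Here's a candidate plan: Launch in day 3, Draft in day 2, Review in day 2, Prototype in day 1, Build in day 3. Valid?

Yes, all constraints hold

Build depends on Prototype — holds.
Build and Launch are bundled into one day — holds.
Review and Draft ship together in the same day — holds.
Launch is blocked on Prototype — holds.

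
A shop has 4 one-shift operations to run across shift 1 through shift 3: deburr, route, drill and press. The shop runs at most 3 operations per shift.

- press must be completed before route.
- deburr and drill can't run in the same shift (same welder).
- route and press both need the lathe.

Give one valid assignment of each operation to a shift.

route in shift 2, drill in shift 2, press in shift 1, deburr in shift 1

Checking: press(shift 1) before route(shift 2); route(shift 2) != press(shift 1); deburr(shift 1) != drill(shift 2); max 2 per shift (cap 3).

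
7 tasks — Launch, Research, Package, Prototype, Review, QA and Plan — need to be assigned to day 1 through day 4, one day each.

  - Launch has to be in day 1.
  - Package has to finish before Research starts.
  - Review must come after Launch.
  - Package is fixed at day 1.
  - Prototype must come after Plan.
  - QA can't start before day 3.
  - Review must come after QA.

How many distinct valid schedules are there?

18

Splitting on Research: it can be day 2 (6), day 3 (6), day 4 (6). Listing each branch's schedules as (Launch, Package, Prototype, Review, QA, Plan) by day number:
Research=day 2: (1,1,2,4,3,1) (1,1,3,4,3,1) (1,1,3,4,3,2) (1,1,4,4,3,1) (1,1,4,4,3,2) (1,1,4,4,3,3) — 6.
Research=day 3: (1,1,2,4,3,1) (1,1,3,4,3,1) (1,1,3,4,3,2) (1,1,4,4,3,1) (1,1,4,4,3,2) (1,1,4,4,3,3) — 6.
Research=day 4: (1,1,2,4,3,1) (1,1,3,4,3,1) (1,1,3,4,3,2) (1,1,4,4,3,1) (1,1,4,4,3,2) (1,1,4,4,3,3) — 6.
Summing: 6 + 6 + 6 = 18.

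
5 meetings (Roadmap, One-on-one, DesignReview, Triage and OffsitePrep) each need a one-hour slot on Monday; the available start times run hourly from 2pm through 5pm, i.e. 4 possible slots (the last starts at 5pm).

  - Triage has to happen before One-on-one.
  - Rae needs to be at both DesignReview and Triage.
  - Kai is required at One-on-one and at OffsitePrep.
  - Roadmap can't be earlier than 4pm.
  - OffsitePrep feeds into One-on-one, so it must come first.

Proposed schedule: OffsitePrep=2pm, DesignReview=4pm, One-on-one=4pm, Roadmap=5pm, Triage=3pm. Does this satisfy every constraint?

Yes

Kai is required at One-on-one and at OffsitePrep — holds.
Rae needs to be at both DesignReview and Triage — holds.
OffsitePrep feeds into One-on-one, so it must come first — holds.
Roadmap can't be earlier than 4pm — holds.
Triage has to happen before One-on-one — holds.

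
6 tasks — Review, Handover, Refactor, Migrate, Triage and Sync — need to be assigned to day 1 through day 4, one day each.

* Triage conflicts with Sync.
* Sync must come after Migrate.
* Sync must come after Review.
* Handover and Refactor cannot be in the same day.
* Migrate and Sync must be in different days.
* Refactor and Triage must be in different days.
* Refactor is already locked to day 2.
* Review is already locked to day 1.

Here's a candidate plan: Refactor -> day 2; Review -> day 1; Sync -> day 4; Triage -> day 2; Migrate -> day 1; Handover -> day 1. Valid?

Invalid. Refactor and Triage must be in different days.

Refactor and Triage must be in different days — violated.
Triage conflicts with Sync — holds.
Handover and Refactor cannot be in the same day — holds.
Migrate and Sync must be in different days — holds.
Sync must come after Migrate — holds.
Sync must come after Review — holds.
Review is already locked to day 1 — holds.
Refactor is already locked to day 2 — holds.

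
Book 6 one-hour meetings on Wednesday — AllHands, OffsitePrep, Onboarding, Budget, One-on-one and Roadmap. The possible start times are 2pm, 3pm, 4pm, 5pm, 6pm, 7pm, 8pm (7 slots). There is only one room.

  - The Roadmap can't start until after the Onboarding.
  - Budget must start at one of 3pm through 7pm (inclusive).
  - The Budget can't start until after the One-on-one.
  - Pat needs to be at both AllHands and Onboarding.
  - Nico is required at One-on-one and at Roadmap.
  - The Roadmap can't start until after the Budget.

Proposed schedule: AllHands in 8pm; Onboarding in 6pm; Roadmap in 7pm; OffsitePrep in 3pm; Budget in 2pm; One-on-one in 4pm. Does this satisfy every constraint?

The Roadmap can't start until after the Budget — holds.
Pat needs to be at both AllHands and Onboarding — holds.
Budget must start at one of 3pm through 7pm (inclusive) — violated.
The Roadmap can't start until after the Onboarding — holds.
Nico is required at One-on-one and at Roadmap — holds.
The Budget can't start until after the One-on-one — violated.
There is only one room — holds.

No. The Budget can't start until after the One-on-one is not satisfied.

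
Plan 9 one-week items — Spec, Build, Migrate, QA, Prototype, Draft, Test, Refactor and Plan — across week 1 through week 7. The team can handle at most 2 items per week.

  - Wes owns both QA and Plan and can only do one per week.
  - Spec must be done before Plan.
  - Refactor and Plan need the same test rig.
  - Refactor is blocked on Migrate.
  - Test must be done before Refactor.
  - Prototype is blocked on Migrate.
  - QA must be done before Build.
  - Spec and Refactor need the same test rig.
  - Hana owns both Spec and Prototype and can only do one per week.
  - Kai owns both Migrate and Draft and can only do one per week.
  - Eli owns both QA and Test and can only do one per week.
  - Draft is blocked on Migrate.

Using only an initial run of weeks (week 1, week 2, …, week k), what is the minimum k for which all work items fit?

The precedence chain requires at least 2 distinct weeks.
With at most 2 per week and 9 work items, at least 5 weeks are needed.
5 works (last occupied week: week 5): for example Plan -> week 5; Build -> week 3; Test -> week 1; Refactor -> week 2; Prototype -> week 4; Migrate -> week 1; Draft -> week 4; QA -> week 2; Spec -> week 3.

5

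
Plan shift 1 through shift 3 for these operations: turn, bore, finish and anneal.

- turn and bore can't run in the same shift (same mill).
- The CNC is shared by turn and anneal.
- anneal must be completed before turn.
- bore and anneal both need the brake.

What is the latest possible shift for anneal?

shift 2

Downstream work caps anneal at shift 2.
anneal at shift 2 is achievable: anneal -> shift 2; turn -> shift 3; finish -> shift 1; bore -> shift 1.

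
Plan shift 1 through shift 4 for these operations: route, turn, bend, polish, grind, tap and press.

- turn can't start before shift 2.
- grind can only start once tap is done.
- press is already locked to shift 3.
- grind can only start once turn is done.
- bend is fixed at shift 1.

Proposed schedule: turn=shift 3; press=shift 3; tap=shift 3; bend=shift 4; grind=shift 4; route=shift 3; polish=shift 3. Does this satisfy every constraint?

No. bend is fixed at shift 1 is not satisfied.

turn can't start before shift 2 — holds.
bend is fixed at shift 1 — violated.
press is already locked to shift 3 — holds.
grind can only start once tap is done — holds.
grind can only start once turn is done — holds.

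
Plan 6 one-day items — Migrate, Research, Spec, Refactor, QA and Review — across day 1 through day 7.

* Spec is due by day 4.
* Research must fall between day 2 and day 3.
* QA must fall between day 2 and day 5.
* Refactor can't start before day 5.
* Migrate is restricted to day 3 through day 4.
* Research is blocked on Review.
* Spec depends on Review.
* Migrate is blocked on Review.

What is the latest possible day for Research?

day 3

Research is available from day 2; Research's own window allows nothing later than day 3.
Research at day 3 is achievable: Spec in day 2, QA in day 2, Migrate in day 3, Review in day 1, Refactor in day 5, Research in day 3.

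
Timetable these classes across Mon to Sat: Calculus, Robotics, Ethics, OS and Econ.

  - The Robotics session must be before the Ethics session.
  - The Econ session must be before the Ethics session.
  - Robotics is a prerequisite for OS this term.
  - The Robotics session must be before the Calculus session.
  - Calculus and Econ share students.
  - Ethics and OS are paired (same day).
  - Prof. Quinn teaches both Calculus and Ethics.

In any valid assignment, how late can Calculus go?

Precedence pushes Calculus to at least Tue.
Calculus at Sat is achievable: Econ=Mon; Calculus=Sat; Robotics=Mon; Ethics=Tue; OS=Tue.

Sat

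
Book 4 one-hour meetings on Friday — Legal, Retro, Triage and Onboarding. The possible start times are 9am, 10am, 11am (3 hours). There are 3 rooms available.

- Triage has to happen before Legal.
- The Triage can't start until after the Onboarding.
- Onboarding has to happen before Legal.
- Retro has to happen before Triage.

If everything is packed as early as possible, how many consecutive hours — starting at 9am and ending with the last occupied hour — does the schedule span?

The precedence chain requires at least 3 distinct hours.
With at most 3 per hour and 4 meetings, at least 2 hours are needed.
3 works (last occupied hour: 11am): for example Onboarding in 9am, Retro in 9am, Legal in 11am, Triage in 10am.

3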